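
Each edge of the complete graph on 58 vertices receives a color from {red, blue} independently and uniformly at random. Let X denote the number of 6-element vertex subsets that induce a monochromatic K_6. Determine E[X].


Let X = Σ_S X_S over the C(58, 6) = 40475358 subsets S of size 6, where X_S = 1 if the K_6 on S is monochromatic.
For a fixed S, the K_6 on S has C(6, 2) = 15 edges. P[all 15 edges red] = (1/2)^15, and likewise for blue, so P[monochromatic] = 2·(1/2)^15 = 2^{1 − 15} = 1/16384.
By linearity of expectation: E[X] = C(58, 6) · 2^{1 − 15} = 40475358 · 1/16384 = 20237679/8192.
Numerically: E[X] ≈ 2470.420.

E[X] = C(58,6)·2^(1−C(6,2)) = 20237679/8192 ≈ 2470.420.


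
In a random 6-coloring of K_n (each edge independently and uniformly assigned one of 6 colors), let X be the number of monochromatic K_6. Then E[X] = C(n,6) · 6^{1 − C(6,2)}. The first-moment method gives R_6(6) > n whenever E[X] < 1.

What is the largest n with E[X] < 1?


We need C(n, 6) · 6^{1 − 15} < 1, i.e. C(n, 6) < 6^{15 − 1} = 78364164096.
Check values of n near the boundary:
  n = 192: C(192, 6) = 64300886496; 64300886496 < 78364164096? YES
  n = 193: C(193, 6) = 66364016544; 66364016544 < 78364164096? YES
  n = 194: C(194, 6) = 68482017072; 68482017072 < 78364164096? YES
  n = 195: C(195, 6) = 70656049360; 70656049360 < 78364164096? YES
  n = 196: C(196, 6) = 72887293024; 72887293024 < 78364164096? YES
  n = 197: C(197, 6) = 75176946208; 75176946208 < 78364164096? YES
  n = 198: C(198, 6) = 77526225777; 77526225777 < 78364164096? YES
  n = 199: C(199, 6) = 79936367511; 79936367511 < 78364164096? NO
  n = 200: C(200, 6) = 82408626300; 82408626300 < 78364164096? NO
  n = 201: C(201, 6) = 84944276340; 84944276340 < 78364164096? NO
The largest n with C(n, 6) < 78364164096 is n = 198 (where E[X] = 25842075259/26121388032 ≈ 0.9893071). Hence R_6(6) > 198, i.e. R_6(6) ≥ 199.

Largest n = 198; hence R_6(6) > 198.


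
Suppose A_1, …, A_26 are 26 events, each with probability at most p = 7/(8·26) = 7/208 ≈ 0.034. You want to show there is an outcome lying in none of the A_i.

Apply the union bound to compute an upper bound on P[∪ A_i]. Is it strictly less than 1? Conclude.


Union bound: P[∪_{i=1}^{26} A_i] ≤ Σ_i P[A_i] ≤ 26·p = 26·(7/208) = 7/8.
Numerically: 7/8 ≈ 0.875.
Is 7/8 < 1? YES.
Since P[∪ A_i] ≤ 7/8 < 1, the complement has P[∩ A_i^c] ≥ 1 − 7/8 = 1/8 > 0, so some outcome avoids every A_i.

26·p = 7/8 ≈ 0.875; existence CERTIFIED by the union bound.


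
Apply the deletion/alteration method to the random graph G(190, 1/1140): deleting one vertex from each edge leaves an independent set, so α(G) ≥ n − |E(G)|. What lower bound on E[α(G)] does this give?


E[|E(G)|] = C(190, 2)·p = 17955 · (1/1140) = 63/4.
E[α(G)] ≥ n − E[|E(G)|] = 190 − 63/4 = 697/4.
Numerically: ≈ 174.250000.
(This is only a lower bound; the true E[α(G)] may be larger.)

E[α(G)] ≥ 697/4 ≈ 174.250000.


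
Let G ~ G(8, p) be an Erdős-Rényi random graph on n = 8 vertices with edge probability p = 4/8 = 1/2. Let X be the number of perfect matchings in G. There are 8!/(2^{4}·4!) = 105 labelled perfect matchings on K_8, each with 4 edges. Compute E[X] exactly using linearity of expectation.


K_8 has 8!/(2^{4}·4!) = 105 labelled perfect matchings.
For each such perfect matching H, let X_H = 1 if all 4 edges of H are present in G. Then P[X_H = 1] = p^{4} = (1/2)^{4} = 1/16.
Summing the indicators: E[X] = Σ_H E[X_H] = 105 · p^{4} = 105 · 1/16 = 105/16.
Numerically: E[X] ≈ 6.5625.

E[X] = 105 · (1/2)^{4} = 105/16 ≈ 6.5625.


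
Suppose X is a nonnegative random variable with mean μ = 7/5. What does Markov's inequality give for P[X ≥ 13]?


μ = E[X] = 7/5, a = 13.
Markov: P[X ≥ 13] ≤ μ/a = (7/5)/13 = 7/65.
Numerically: ≈ 0.10769.
(Since a = 13 > μ = 1.40000, the bound 7/65 is < 1 and informative.)

P[X ≥ 13] ≤ 7/65 ≈ 0.10769.


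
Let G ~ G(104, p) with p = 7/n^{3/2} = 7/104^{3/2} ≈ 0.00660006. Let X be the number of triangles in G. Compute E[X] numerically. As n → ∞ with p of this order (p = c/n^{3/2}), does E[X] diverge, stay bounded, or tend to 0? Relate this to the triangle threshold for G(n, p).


Number of potential triangles: C(104, 3) = 182104.
Each occurs with probability p³ ≈ (0.00660006)³ ≈ 2.87504134e-07.
By linearity: E[X] = C(104, 3)·p³ ≈ 182104 · 2.87504134e-07 ≈ 0.052356.
Since α = 3/2 > 1, p = c/n^{3/2} = o(1/n) is below the triangle threshold p ~ 1/n. Asymptotically E[X] ~ (c³/6)·n^{3(1−α)} = (7³/6)·n^{-1.5} → 0, so by Markov's inequality G has no triangles w.h.p.

E[X] ≈ 0.052356; in regime p = Θ(1/n^{3/2}) E[X] tends to 0 (below the triangle threshold p ~ 1/n).


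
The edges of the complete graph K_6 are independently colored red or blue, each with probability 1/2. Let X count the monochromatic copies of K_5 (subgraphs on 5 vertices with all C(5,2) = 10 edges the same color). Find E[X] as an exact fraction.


Let X = Σ_S X_S over the C(6, 5) = 6 subsets S of size 5, where X_S = 1 if the K_5 on S is monochromatic.
For a fixed S, the K_5 on S has C(5, 2) = 10 edges. P[all 10 edges red] = (1/2)^10, and likewise for blue, so P[monochromatic] = 2·(1/2)^10 = 2^{1 − 10} = 1/512.
By linearity: E[X] = C(6, 5) · 2^{1 − 10} = 6 · 1/512 = 3/256.
Numerically: E[X] ≈ 0.01172.

E[X] = C(6,5)·2^(1−C(5,2)) = 3/256 ≈ 0.01172.


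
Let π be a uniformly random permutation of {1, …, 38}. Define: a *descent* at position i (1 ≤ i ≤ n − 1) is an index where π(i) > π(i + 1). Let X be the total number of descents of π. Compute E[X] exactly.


Write X = Σ X_I over i = 1, …, 37, with X_I the indicator of one descent.
There are 37 indicators.
For each fixed i, the pair (π(i), π(i+1)) is a uniformly random ordered pair of distinct values from {1, …, 38}; by symmetry P[π(i) > π(i+1)] = 1/2.
By linearity: E[X] = 37 · (1/2) = (38 − 1) · (1/2) = 37/2 ≈ 18.500000.

E[X] = 37/2 = 18.500000.


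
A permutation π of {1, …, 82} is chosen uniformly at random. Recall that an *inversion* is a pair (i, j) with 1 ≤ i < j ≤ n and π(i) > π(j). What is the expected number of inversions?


Write X = Σ X_I over the C(82, 2) = 3321 pairs i < j, with X_I the indicator of one inversion.
There are 3321 indicators.
For each fixed pair i < j, the values π(i) and π(j) are two distinct elements of {1, …, 82} in uniformly random order; by symmetry P[π(i) > π(j)] = 1/2.
By linearity: E[X] = 3321 · (1/2) = C(82, 2) · (1/2) = 3321/2 = 3321/2 ≈ 1660.5000.

E[X] = 3321/2 = 1660.5000.


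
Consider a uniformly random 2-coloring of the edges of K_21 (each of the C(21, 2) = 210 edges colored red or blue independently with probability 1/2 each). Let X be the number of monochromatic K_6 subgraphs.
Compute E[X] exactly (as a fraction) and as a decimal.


Let X = Σ_S X_S over the C(21, 6) = 54264 subsets S of size 6, where X_S = 1 if the K_6 on S is monochromatic.
For a fixed S, the K_6 on S has C(6, 2) = 15 edges. P[all 15 edges red] = (1/2)^15, and likewise for blue, so P[monochromatic] = 2·(1/2)^15 = 2^{1 − 15} = 1/16384.
By linearity: E[X] = C(21, 6) · 2^{1 − 15} = 54264 · 1/16384 = 6783/2048.
Numerically: E[X] ≈ 3.312.

E[X] = C(21,6)·2^(1−C(6,2)) = 6783/2048 ≈ 3.312.


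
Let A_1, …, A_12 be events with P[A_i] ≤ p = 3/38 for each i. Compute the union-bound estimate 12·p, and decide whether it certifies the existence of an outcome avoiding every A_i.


Union bound: P[∪_{i=1}^{12} A_i] ≤ Σ_i P[A_i] ≤ 12·p = 12·(3/38) = 18/19.
Numerically: 18/19 ≈ 0.94737.
Is 18/19 < 1? YES.
Since P[∪ A_i] ≤ 18/19 < 1, the complement has P[∩ A_i^c] ≥ 1 − 18/19 = 1/19 > 0, so some outcome avoids every A_i.

12·p = 18/19 ≈ 0.94737; existence CERTIFIED by the union bound.


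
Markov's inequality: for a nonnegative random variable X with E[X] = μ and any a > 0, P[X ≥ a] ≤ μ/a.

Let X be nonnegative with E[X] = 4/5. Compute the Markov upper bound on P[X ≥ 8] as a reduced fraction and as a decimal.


μ = E[X] = 4/5, a = 8.
Markov: P[X ≥ 8] ≤ μ/a = (4/5)/8 = 1/10.
Numerically: ≈ 0.100.
(Since a = 8 > μ = 0.800, the bound 1/10 is < 1 and informative.)

P[X ≥ 8] ≤ 1/10 ≈ 0.100.


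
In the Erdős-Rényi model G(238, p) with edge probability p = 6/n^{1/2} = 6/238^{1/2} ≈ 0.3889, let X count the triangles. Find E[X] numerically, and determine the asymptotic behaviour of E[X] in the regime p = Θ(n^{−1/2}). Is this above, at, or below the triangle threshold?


Number of potential triangles: C(238, 3) = 2218636.
Each occurs with probability p³ ≈ (0.3889)³ ≈ 5.882857e-02.
By linearity: E[X] = C(238, 3)·p³ ≈ 2218636 · 5.882857e-02 ≈ 130519.1904.
Since α = 1/2 < 1, p = c/n^{1/2} ≫ 1/n is above the triangle threshold p ~ 1/n. Asymptotically E[X] ~ (c³/6)·n^{3(1−α)} = (6³/6)·n^{1.5} → ∞; triangles are abundant w.h.p.

E[X] ≈ 130519.1904; in regime p = Θ(1/n^{1/2}) E[X] diverges (above the triangle threshold p ~ 1/n).


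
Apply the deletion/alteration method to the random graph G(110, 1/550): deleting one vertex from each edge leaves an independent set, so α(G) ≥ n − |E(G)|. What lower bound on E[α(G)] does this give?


E[|E(G)|] = C(110, 2)·p = 5995 · (1/550) = 109/10.
E[α(G)] ≥ n − E[|E(G)|] = 110 − 109/10 = 991/10.
Numerically: ≈ 99.10000.
(This is only a lower bound; the true E[α(G)] may be larger.)

E[α(G)] ≥ 991/10 ≈ 99.10000.


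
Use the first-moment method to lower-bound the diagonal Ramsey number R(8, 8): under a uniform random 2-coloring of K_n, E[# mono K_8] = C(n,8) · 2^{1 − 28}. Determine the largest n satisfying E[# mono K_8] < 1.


We need C(n, 8) · 2^{1 − 28} < 1, i.e. C(n, 8) < 2^{28 − 1} = 134217728.
Check values of n near the boundary:
  n = 36: C(36, 8) = 30260340; 30260340 < 134217728? YES
  n = 37: C(37, 8) = 38608020; 38608020 < 134217728? YES
  n = 38: C(38, 8) = 48903492; 48903492 < 134217728? YES
  n = 39: C(39, 8) = 61523748; 61523748 < 134217728? YES
  n = 40: C(40, 8) = 76904685; 76904685 < 134217728? YES
  n = 41: C(41, 8) = 95548245; 95548245 < 134217728? YES
  n = 42: C(42, 8) = 118030185; 118030185 < 134217728? YES
  n = 43: C(43, 8) = 145008513; 145008513 < 134217728? NO
The largest n with C(n, 8) < 134217728 is n = 42 (where E[X] = 118030185/134217728 ≈ 0.8794). Hence R(8, 8) > 42, i.e. R(8, 8) ≥ 43.

Largest n = 42; hence R(8, 8) > 42.


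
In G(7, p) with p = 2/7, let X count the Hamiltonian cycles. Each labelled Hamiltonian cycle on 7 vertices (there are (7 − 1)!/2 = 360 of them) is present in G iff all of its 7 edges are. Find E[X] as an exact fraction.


K_7 has (7 − 1)!/2 = 360 labelled Hamiltonian cycles.
For each such Hamiltonian cycle H, let X_H = 1 if all 7 edges of H are present in G. Then P[X_H = 1] = p^{7} = (2/7)^{7} = 128/823543.
Summing the indicators: E[X] = Σ_H E[X_H] = 360 · p^{7} = 360 · 128/823543 = 46080/823543.
Numerically: E[X] ≈ 0.056.

E[X] = 360 · (2/7)^{7} = 46080/823543 ≈ 0.056.


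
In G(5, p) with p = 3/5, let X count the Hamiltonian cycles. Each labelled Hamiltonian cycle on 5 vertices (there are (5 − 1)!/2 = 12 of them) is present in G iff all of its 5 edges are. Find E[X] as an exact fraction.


K_5 has (5 − 1)!/2 = 12 labelled Hamiltonian cycles.
For each such Hamiltonian cycle H, let X_H = 1 if all 5 edges of H are present in G. Then P[X_H = 1] = p^{5} = (3/5)^{5} = 243/3125.
Summing the indicators: E[X] = Σ_H E[X_H] = 12 · p^{5} = 12 · 243/3125 = 2916/3125.
Numerically: E[X] ≈ 0.9331.

E[X] = 12 · (3/5)^{5} = 2916/3125 ≈ 0.9331.


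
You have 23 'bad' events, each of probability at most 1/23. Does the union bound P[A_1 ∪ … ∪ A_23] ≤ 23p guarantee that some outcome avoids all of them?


Union bound: P[∪_{i=1}^{23} A_i] ≤ Σ_i P[A_i] ≤ 23·p = 23·(1/23) = 1.
Numerically: 1 ≈ 1.000.
Is 1 < 1? NO.
Since the bound 1 is ≥ 1, the union bound is uninformative here; it does NOT by itself certify existence.

23·p = 1 ≈ 1.000; existence NOT certified by the union bound.


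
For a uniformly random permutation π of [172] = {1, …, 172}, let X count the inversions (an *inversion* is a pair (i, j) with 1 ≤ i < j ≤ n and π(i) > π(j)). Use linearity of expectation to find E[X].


Write X = Σ X_I over the C(172, 2) = 14706 pairs i < j, with X_I the indicator of one inversion.
There are 14706 indicators.
For each fixed pair i < j, the values π(i) and π(j) are two distinct elements of {1, …, 172} in uniformly random order; by symmetry P[π(i) > π(j)] = 1/2.
By linearity: E[X] = 14706 · (1/2) = C(172, 2) · (1/2) = 14706/2 = 7353 ≈ 7353.0000.

E[X] = 7353 = 7353.0000.


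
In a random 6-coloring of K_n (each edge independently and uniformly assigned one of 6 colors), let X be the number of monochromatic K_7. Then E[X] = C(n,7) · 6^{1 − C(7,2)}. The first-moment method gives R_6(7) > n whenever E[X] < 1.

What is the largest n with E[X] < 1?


We need C(n, 7) · 6^{1 − 21} < 1, i.e. C(n, 7) < 6^{21 − 1} = 3656158440062976.
Check values of n near the boundary:
  n = 567: C(567, 7) = 3601671315933933; 3601671315933933 < 3656158440062976? YES
  n = 568: C(568, 7) = 3646611956239704; 3646611956239704 < 3656158440062976? YES
  n = 569: C(569, 7) = 3692032389858348; 3692032389858348 < 3656158440062976? NO
  n = 570: C(570, 7) = 3737936877831720; 3737936877831720 < 3656158440062976? NO
The largest n with C(n, 7) < 3656158440062976 is n = 568 (where E[X] = 16882462760369/16926659444736 ≈ 0.997). Hence R_6(7) > 568, i.e. R_6(7) ≥ 569.

Largest n = 568; hence R_6(7) > 568.


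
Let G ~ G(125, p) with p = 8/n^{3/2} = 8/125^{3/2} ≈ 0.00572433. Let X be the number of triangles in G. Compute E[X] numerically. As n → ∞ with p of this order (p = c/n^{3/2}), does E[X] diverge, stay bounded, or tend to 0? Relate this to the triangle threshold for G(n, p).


Number of potential triangles: C(125, 3) = 317750.
Each occurs with probability p³ ≈ (0.00572433)³ ≈ 1.87574977e-07.
By linearity: E[X] = C(125, 3)·p³ ≈ 317750 · 1.87574977e-07 ≈ 0.059602.
Since α = 3/2 > 1, p = c/n^{3/2} = o(1/n) is below the triangle threshold p ~ 1/n. Asymptotically E[X] ~ (c³/6)·n^{3(1−α)} = (8³/6)·n^{-1.5} → 0, so by Markov's inequality G has no triangles w.h.p.

E[X] ≈ 0.059602; in regime p = Θ(1/n^{3/2}) E[X] tends to 0 (below the triangle threshold p ~ 1/n).


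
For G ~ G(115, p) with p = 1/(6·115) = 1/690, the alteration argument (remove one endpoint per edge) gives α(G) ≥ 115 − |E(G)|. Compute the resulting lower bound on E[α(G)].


E[|E(G)|] = C(115, 2)·p = 6555 · (1/690) = 19/2.
E[α(G)] ≥ n − E[|E(G)|] = 115 − 19/2 = 211/2.
Numerically: ≈ 105.50000.
(This is only a lower bound; the true E[α(G)] may be larger.)

E[α(G)] ≥ 211/2 ≈ 105.50000.


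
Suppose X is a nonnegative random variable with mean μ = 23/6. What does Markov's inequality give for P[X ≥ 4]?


μ = E[X] = 23/6, a = 4.
Markov: P[X ≥ 4] ≤ μ/a = (23/6)/4 = 23/24.
Numerically: ≈ 0.958.
(Since a = 4 > μ = 3.833, the bound 23/24 is < 1 and informative.)

P[X ≥ 4] ≤ 23/24 ≈ 0.958.


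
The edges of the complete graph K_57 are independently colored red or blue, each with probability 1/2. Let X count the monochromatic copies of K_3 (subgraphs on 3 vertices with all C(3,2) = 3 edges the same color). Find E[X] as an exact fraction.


Let X = Σ_S X_S over the C(57, 3) = 29260 subsets S of size 3, where X_S = 1 if the K_3 on S is monochromatic.
For a fixed S, the K_3 on S has C(3, 2) = 3 edges. P[all 3 edges red] = (1/2)^3, and likewise for blue, so P[monochromatic] = 2·(1/2)^3 = 2^{1 − 3} = 1/4.
Summing: E[X] = C(57, 3) · 2^{1 − 3} = 29260 · 1/4 = 7315.
Numerically: E[X] ≈ 7315.000.

E[X] = C(57,3)·2^(1−C(3,2)) = 7315 ≈ 7315.000.


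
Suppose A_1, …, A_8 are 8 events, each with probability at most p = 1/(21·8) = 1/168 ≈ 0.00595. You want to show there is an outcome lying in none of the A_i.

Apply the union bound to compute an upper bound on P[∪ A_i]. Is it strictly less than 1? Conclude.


Union bound: P[∪_{i=1}^{8} A_i] ≤ Σ_i P[A_i] ≤ 8·p = 8·(1/168) = 1/21.
Numerically: 1/21 ≈ 0.04762.
Is 1/21 < 1? YES.
Since P[∪ A_i] ≤ 1/21 < 1, the complement has P[∩ A_i^c] ≥ 1 − 1/21 = 20/21 > 0, so some outcome avoids every A_i.

8·p = 1/21 ≈ 0.04762; existence CERTIFIED by the union bound.


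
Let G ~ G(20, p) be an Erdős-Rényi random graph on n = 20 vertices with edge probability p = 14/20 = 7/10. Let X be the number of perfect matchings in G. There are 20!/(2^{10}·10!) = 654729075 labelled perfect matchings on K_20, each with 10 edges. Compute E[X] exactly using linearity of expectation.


K_20 has 20!/(2^{10}·10!) = 654729075 labelled perfect matchings.
For each such perfect matching H, let X_H = 1 if all 10 edges of H are present in G. Then P[X_H = 1] = p^{10} = (7/10)^{10} = 282475249/10000000000.
Summing the indicators: E[X] = Σ_H E[X_H] = 654729075 · p^{10} = 654729075 · 282475249/10000000000 = 7397790339526587/400000000.
Numerically: E[X] ≈ 1.85e+07.

E[X] = 654729075 · (7/10)^{10} = 7397790339526587/400000000 ≈ 1.85e+07.


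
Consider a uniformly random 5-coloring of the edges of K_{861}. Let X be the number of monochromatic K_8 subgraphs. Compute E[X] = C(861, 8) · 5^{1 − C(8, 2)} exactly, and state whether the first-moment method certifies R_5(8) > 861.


E[X] = C(861, 8) · 5^{1 − 28} = 7250034996615275865 · 5^{−27} = 7250034996615275865/7450580596923828125.
As a reduced fraction: E[X] = 1450006999323055173/1490116119384765625 ≈ 0.9731.
Is E[X] < 1? YES.
Since E[X] < 1, there exists a 5-coloring of K_{861} with no monochromatic K_8; hence R_5(8) > 861.

E[X] = 1450006999323055173/1490116119384765625 ≈ 0.9731; E[X] < 1, so R_5(8) > 861.


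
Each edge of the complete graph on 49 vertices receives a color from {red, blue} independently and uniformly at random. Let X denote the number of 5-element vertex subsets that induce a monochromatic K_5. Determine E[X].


Let X = Σ_S X_S over the C(49, 5) = 1906884 subsets S of size 5, where X_S = 1 if the K_5 on S is monochromatic.
For a fixed S, the K_5 on S has C(5, 2) = 10 edges. P[all 10 edges red] = (1/2)^10, and likewise for blue, so P[monochromatic] = 2·(1/2)^10 = 2^{1 − 10} = 1/512.
Summing: E[X] = C(49, 5) · 2^{1 − 10} = 1906884 · 1/512 = 476721/128.
Numerically: E[X] ≈ 3724.38281.

E[X] = C(49,5)·2^(1−C(5,2)) = 476721/128 ≈ 3724.38281.


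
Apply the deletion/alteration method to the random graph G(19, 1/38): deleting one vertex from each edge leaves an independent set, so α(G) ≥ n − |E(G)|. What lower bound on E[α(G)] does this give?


E[|E(G)|] = C(19, 2)·p = 171 · (1/38) = 9/2.
E[α(G)] ≥ n − E[|E(G)|] = 19 − 9/2 = 29/2.
Numerically: ≈ 14.50000.
(This is only a lower bound; the true E[α(G)] may be larger.)

E[α(G)] ≥ 29/2 ≈ 14.50000.


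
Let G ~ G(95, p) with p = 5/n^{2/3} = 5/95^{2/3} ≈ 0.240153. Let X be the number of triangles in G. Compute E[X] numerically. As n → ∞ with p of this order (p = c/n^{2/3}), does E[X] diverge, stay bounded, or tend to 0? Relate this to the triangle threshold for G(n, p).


Number of potential triangles: C(95, 3) = 138415.
Each occurs with probability p³ ≈ (0.240153)³ ≈ 1.38504155e-02.
By linearity: E[X] = C(95, 3)·p³ ≈ 138415 · 1.38504155e-02 ≈ 1917.105263.
Since α = 2/3 < 1, p = c/n^{2/3} ≫ 1/n is above the triangle threshold p ~ 1/n. Asymptotically E[X] ~ (c³/6)·n^{3(1−α)} = (5³/6)·n^{1} → ∞; triangles are abundant w.h.p.

E[X] ≈ 1917.105263; in regime p = Θ(1/n^{2/3}) E[X] diverges (above the triangle threshold p ~ 1/n).


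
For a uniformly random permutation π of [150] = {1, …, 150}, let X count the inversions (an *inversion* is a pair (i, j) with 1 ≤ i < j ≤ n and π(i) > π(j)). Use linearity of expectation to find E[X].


Write X = Σ X_I over the C(150, 2) = 11175 pairs i < j, with X_I the indicator of one inversion.
There are 11175 indicators.
For each fixed pair i < j, the values π(i) and π(j) are two distinct elements of {1, …, 150} in uniformly random order; by symmetry P[π(i) > π(j)] = 1/2.
By linearity: E[X] = 11175 · (1/2) = C(150, 2) · (1/2) = 11175/2 = 11175/2 ≈ 5587.5000.

E[X] = 11175/2 = 5587.5000.


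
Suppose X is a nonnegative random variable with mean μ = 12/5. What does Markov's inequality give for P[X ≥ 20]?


μ = E[X] = 12/5, a = 20.
Markov: P[X ≥ 20] ≤ μ/a = (12/5)/20 = 3/25.
Numerically: ≈ 0.120000.
(Since a = 20 > μ = 2.400000, the bound 3/25 is < 1 and informative.)

P[X ≥ 20] ≤ 3/25 ≈ 0.120000.


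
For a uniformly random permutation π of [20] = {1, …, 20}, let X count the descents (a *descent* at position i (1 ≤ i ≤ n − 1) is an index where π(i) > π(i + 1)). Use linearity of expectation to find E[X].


Write X = Σ X_I over i = 1, …, 19, with X_I the indicator of one descent.
There are 19 indicators.
For each fixed i, the pair (π(i), π(i+1)) is a uniformly random ordered pair of distinct values from {1, …, 20}; by symmetry P[π(i) > π(i+1)] = 1/2.
By linearity: E[X] = 19 · (1/2) = (20 − 1) · (1/2) = 19/2 ≈ 9.5000.

E[X] = 19/2 = 9.5000.


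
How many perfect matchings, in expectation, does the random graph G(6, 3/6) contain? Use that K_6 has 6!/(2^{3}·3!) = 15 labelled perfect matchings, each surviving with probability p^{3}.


K_6 has 6!/(2^{3}·3!) = 15 labelled perfect matchings.
For each such perfect matching H, let X_H = 1 if all 3 edges of H are present in G. Then P[X_H = 1] = p^{3} = (1/2)^{3} = 1/8.
By linearity of expectation: E[X] = Σ_H E[X_H] = 15 · p^{3} = 15 · 1/8 = 15/8.
Numerically: E[X] ≈ 1.88.

E[X] = 15 · (1/2)^{3} = 15/8 ≈ 1.88.


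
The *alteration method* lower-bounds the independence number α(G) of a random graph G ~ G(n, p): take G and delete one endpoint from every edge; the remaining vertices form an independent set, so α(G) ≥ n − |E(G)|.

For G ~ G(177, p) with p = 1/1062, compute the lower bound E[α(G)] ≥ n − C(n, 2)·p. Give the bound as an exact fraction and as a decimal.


E[|E(G)|] = C(177, 2)·p = 15576 · (1/1062) = 44/3.
E[α(G)] ≥ n − E[|E(G)|] = 177 − 44/3 = 487/3.
Numerically: ≈ 162.333333.
(This is only a lower bound; the true E[α(G)] may be larger.)

E[α(G)] ≥ 487/3 ≈ 162.333333.


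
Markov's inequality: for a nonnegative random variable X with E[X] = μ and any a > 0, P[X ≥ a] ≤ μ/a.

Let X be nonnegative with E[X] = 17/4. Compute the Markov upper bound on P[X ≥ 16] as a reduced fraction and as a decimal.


μ = E[X] = 17/4, a = 16.
Markov: P[X ≥ 16] ≤ μ/a = (17/4)/16 = 17/64.
Numerically: ≈ 0.266.
(Since a = 16 > μ = 4.250, the bound 17/64 is < 1 and informative.)

P[X ≥ 16] ≤ 17/64 ≈ 0.266.


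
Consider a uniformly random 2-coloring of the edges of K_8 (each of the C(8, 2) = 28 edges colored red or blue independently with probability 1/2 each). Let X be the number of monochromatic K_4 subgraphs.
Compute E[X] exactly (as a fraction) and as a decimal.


Let X = Σ_S X_S over the C(8, 4) = 70 subsets S of size 4, where X_S = 1 if the K_4 on S is monochromatic.
For a fixed S, the K_4 on S has C(4, 2) = 6 edges. P[all 6 edges red] = (1/2)^6, and likewise for blue, so P[monochromatic] = 2·(1/2)^6 = 2^{1 − 6} = 1/32.
By linearity: E[X] = C(8, 4) · 2^{1 − 6} = 70 · 1/32 = 35/16.
Numerically: E[X] ≈ 2.1875.

E[X] = C(8,4)·2^(1−C(4,2)) = 35/16 ≈ 2.1875.


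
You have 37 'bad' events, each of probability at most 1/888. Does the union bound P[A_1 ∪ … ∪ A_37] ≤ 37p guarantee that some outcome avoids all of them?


Union bound: P[∪_{i=1}^{37} A_i] ≤ Σ_i P[A_i] ≤ 37·p = 37·(1/888) = 1/24.
Numerically: 1/24 ≈ 0.042.
Is 1/24 < 1? YES.
Since P[∪ A_i] ≤ 1/24 < 1, the complement has P[∩ A_i^c] ≥ 1 − 1/24 = 23/24 > 0, so some outcome avoids every A_i.

37·p = 1/24 ≈ 0.042; existence CERTIFIED by the union bound.


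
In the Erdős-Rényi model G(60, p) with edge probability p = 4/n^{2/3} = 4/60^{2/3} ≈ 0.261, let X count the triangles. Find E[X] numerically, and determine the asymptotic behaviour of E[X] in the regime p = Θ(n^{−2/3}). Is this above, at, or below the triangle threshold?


Number of potential triangles: C(60, 3) = 34220.
Each occurs with probability p³ ≈ (0.261)³ ≈ 1.777778e-02.
By linearity: E[X] = C(60, 3)·p³ ≈ 34220 · 1.777778e-02 ≈ 608.3556.
Since α = 2/3 < 1, p = c/n^{2/3} ≫ 1/n is above the triangle threshold p ~ 1/n. Asymptotically E[X] ~ (c³/6)·n^{3(1−α)} = (4³/6)·n^{1} → ∞; triangles are abundant w.h.p.

E[X] ≈ 608.3556; in regime p = Θ(1/n^{2/3}) E[X] diverges (above the triangle threshold p ~ 1/n).


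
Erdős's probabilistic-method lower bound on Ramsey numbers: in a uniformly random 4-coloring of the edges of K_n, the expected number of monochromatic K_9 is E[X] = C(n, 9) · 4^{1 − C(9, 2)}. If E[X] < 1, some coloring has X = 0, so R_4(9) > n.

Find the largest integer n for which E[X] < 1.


We need C(n, 9) · 4^{1 − 36} < 1, i.e. C(n, 9) < 4^{36 − 1} = 1180591620717411303424.
Check values of n near the boundary:
  n = 912: C(912, 9) = 1156095740032081475120; 1156095740032081475120 < 1180591620717411303424? YES
  n = 913: C(913, 9) = 1167605542753639808390; 1167605542753639808390 < 1180591620717411303424? YES
  n = 914: C(914, 9) = 1179217089587653905932; 1179217089587653905932 < 1180591620717411303424? YES
  n = 915: C(915, 9) = 1190931166636537885130; 1190931166636537885130 < 1180591620717411303424? NO
  n = 916: C(916, 9) = 1202748565202942340440; 1202748565202942340440 < 1180591620717411303424? NO
The largest n with C(n, 9) < 1180591620717411303424 is n = 914 (where E[X] = 294804272396913476483/295147905179352825856 ≈ 0.998836). Hence R_4(9) > 914, i.e. R_4(9) ≥ 915.

Largest n = 914; hence R_4(9) > 914.


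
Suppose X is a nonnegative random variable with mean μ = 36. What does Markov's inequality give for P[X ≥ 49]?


μ = E[X] = 36, a = 49.
Markov: P[X ≥ 49] ≤ μ/a = (36)/49 = 36/49.
Numerically: ≈ 0.7347.
(Since a = 49 > μ = 36.0000, the bound 36/49 is < 1 and informative.)

P[X ≥ 49] ≤ 36/49 ≈ 0.7347.


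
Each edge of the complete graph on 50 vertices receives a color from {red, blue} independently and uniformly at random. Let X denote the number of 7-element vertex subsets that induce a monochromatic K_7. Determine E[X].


Let X = Σ_S X_S over the C(50, 7) = 99884400 subsets S of size 7, where X_S = 1 if the K_7 on S is monochromatic.
For a fixed S, the K_7 on S has C(7, 2) = 21 edges. P[all 21 edges red] = (1/2)^21, and likewise for blue, so P[monochromatic] = 2·(1/2)^21 = 2^{1 − 21} = 1/1048576.
By linearity of expectation: E[X] = C(50, 7) · 2^{1 − 21} = 99884400 · 1/1048576 = 6242775/65536.
Numerically: E[X] ≈ 95.257.

E[X] = C(50,7)·2^(1−C(7,2)) = 6242775/65536 ≈ 95.257.


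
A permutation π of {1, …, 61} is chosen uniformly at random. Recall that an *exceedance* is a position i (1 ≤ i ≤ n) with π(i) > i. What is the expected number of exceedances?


Write X = Σ_{i=1}^{61} X_i, where X_i = 1_{π(i) > i}.
For each fixed i, π(i) is uniform over {1, …, 61} (marginal of a uniform permutation), so P[π(i) > i] = (n − i)/n. Summing: Σ_{i=1}^{61} (n − i)/n = (0 + 1 + … + 60)/61 = 61(61 − 1)/(2·61) = (61 − 1)/2.
Hence E[X] = Σ_{i=1}^{61} (61 − i)/61 = 30 ≈ 30.00000.

E[X] = 30 = 30.00000.


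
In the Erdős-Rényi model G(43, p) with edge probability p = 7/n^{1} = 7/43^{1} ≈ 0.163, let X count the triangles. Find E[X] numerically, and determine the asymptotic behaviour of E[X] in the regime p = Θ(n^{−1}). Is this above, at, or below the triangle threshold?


Number of potential triangles: C(43, 3) = 12341.
Each occurs with probability p³ ≈ (0.163)³ ≈ 4.31409e-03.
By linearity: E[X] = C(43, 3)·p³ ≈ 12341 · 4.31409e-03 ≈ 53.240.
Here α = 1, so p = 7/n is exactly at the triangle threshold p ~ 1/n. Asymptotically E[X] → c³/6 = 7³/6 = 343/6 ≈ 57.167, a bounded constant. In this regime the triangle count is asymptotically Poisson(c³/6).

E[X] ≈ 53.240; in regime p = Θ(1/n^{1}) E[X] stays bounded (at the triangle threshold p ~ 1/n).


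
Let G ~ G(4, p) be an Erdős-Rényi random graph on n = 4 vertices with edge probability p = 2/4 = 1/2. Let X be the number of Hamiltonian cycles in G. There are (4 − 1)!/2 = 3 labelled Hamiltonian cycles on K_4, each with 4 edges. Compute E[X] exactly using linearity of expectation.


K_4 has (4 − 1)!/2 = 3 labelled Hamiltonian cycles.
For each such Hamiltonian cycle H, let X_H = 1 if all 4 edges of H are present in G. Then P[X_H = 1] = p^{4} = (1/2)^{4} = 1/16.
By linearity of expectation: E[X] = Σ_H E[X_H] = 3 · p^{4} = 3 · 1/16 = 3/16.
Numerically: E[X] ≈ 0.188.

E[X] = 3 · (1/2)^{4} = 3/16 ≈ 0.188.


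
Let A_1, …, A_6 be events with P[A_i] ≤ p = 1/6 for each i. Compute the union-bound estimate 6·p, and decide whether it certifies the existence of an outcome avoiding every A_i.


Union bound: P[∪_{i=1}^{6} A_i] ≤ Σ_i P[A_i] ≤ 6·p = 6·(1/6) = 1.
Numerically: 1 ≈ 1.000.
Is 1 < 1? NO.
Since the bound 1 is ≥ 1, the union bound is uninformative here; it does NOT by itself certify existence.

6·p = 1 ≈ 1.000; existence NOT certified by the union bound.


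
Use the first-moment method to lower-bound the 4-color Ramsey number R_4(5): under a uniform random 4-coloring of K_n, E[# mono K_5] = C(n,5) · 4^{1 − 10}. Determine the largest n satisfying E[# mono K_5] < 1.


We need C(n, 5) · 4^{1 − 10} < 1, i.e. C(n, 5) < 4^{10 − 1} = 262144.
Check values of n near the boundary:
  n = 28: C(28, 5) = 98280; 98280 < 262144? YES
  n = 29: C(29, 5) = 118755; 118755 < 262144? YES
  n = 30: C(30, 5) = 142506; 142506 < 262144? YES
  n = 31: C(31, 5) = 169911; 169911 < 262144? YES
  n = 32: C(32, 5) = 201376; 201376 < 262144? YES
  n = 33: C(33, 5) = 237336; 237336 < 262144? YES
  n = 34: C(34, 5) = 278256; 278256 < 262144? NO
The largest n with C(n, 5) < 262144 is n = 33 (where E[X] = 29667/32768 ≈ 0.90536). Hence R_4(5) > 33, i.e. R_4(5) ≥ 34.

Largest n = 33; hence R_4(5) > 33.


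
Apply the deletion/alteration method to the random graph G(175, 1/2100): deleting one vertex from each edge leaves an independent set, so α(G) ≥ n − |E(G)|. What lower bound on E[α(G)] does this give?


E[|E(G)|] = C(175, 2)·p = 15225 · (1/2100) = 29/4.
E[α(G)] ≥ n − E[|E(G)|] = 175 − 29/4 = 671/4.
Numerically: ≈ 167.750000.
(This is only a lower bound; the true E[α(G)] may be larger.)

E[α(G)] ≥ 671/4 ≈ 167.750000.


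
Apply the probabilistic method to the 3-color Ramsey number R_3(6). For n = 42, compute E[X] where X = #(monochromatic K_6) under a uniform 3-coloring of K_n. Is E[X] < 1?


E[X] = C(42, 6) · 3^{1 − 15} = 5245786 · 3^{−14} = 5245786/4782969.
As a reduced fraction: E[X] = 5245786/4782969 ≈ 1.097.
Is E[X] < 1? NO.
Since E[X] ≥ 1, the first-moment bound is inconclusive at n = 42; it does NOT by itself certify R_3(6) > 42.

E[X] = 5245786/4782969 ≈ 1.097; E[X] ≥ 1; first-moment method inconclusive here.


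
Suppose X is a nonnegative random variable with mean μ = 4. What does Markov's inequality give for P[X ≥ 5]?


μ = E[X] = 4, a = 5.
Markov: P[X ≥ 5] ≤ μ/a = (4)/5 = 4/5.
Numerically: ≈ 0.800.
(Since a = 5 > μ = 4.000, the bound 4/5 is < 1 and informative.)

P[X ≥ 5] ≤ 4/5 ≈ 0.800.


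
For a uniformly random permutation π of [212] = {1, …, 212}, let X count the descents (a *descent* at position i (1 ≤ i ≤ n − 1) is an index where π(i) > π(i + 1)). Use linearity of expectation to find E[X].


Write X = Σ X_I over i = 1, …, 211, with X_I the indicator of one descent.
There are 211 indicators.
For each fixed i, the pair (π(i), π(i+1)) is a uniformly random ordered pair of distinct values from {1, …, 212}; by symmetry P[π(i) > π(i+1)] = 1/2.
By linearity: E[X] = 211 · (1/2) = (212 − 1) · (1/2) = 211/2 ≈ 105.5000.

E[X] = 211/2 = 105.5000.


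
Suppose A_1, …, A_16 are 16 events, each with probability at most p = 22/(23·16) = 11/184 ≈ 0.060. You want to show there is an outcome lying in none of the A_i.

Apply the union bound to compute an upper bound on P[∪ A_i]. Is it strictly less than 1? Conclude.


Union bound: P[∪_{i=1}^{16} A_i] ≤ Σ_i P[A_i] ≤ 16·p = 16·(11/184) = 22/23.
Numerically: 22/23 ≈ 0.957.
Is 22/23 < 1? YES.
Since P[∪ A_i] ≤ 22/23 < 1, the complement has P[∩ A_i^c] ≥ 1 − 22/23 = 1/23 > 0, so some outcome avoids every A_i.

16·p = 22/23 ≈ 0.957; existence CERTIFIED by the union bound.


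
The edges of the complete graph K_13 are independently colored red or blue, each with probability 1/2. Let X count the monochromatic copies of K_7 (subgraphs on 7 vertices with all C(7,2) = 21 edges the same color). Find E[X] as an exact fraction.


Let X = Σ_S X_S over the C(13, 7) = 1716 subsets S of size 7, where X_S = 1 if the K_7 on S is monochromatic.
For a fixed S, the K_7 on S has C(7, 2) = 21 edges. P[all 21 edges red] = (1/2)^21, and likewise for blue, so P[monochromatic] = 2·(1/2)^21 = 2^{1 − 21} = 1/1048576.
By linearity of expectation: E[X] = C(13, 7) · 2^{1 − 21} = 1716 · 1/1048576 = 429/262144.
Numerically: E[X] ≈ 0.002.

E[X] = C(13,7)·2^(1−C(7,2)) = 429/262144 ≈ 0.002.


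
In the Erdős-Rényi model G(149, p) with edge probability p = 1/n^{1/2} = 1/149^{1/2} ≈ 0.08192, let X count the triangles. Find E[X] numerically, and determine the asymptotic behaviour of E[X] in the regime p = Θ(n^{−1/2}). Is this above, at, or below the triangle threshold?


Number of potential triangles: C(149, 3) = 540274.
Each occurs with probability p³ ≈ (0.08192)³ ≈ 5.498201e-04.
By linearity: E[X] = C(149, 3)·p³ ≈ 540274 · 5.498201e-04 ≈ 297.0535.
Since α = 1/2 < 1, p = c/n^{1/2} ≫ 1/n is above the triangle threshold p ~ 1/n. Asymptotically E[X] ~ (c³/6)·n^{3(1−α)} = (1³/6)·n^{1.5} → ∞; triangles are abundant w.h.p.

E[X] ≈ 297.0535; in regime p = Θ(1/n^{1/2}) E[X] diverges (above the triangle threshold p ~ 1/n).


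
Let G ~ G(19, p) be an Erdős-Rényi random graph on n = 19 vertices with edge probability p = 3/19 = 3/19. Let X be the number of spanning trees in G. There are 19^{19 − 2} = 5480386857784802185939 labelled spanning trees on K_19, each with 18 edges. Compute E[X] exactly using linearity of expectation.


K_19 has 19^{19 − 2} = 5480386857784802185939 labelled spanning trees.
For each such spanning tree H, let X_H = 1 if all 18 edges of H are present in G. Then P[X_H = 1] = p^{18} = (3/19)^{18} = 387420489/104127350297911241532841.
Summing the indicators: E[X] = Σ_H E[X_H] = 5480386857784802185939 · p^{18} = 5480386857784802185939 · 387420489/104127350297911241532841 = 387420489/19.
Numerically: E[X] ≈ 2.0391e+07.

E[X] = 5480386857784802185939 · (3/19)^{18} = 387420489/19 ≈ 2.0391e+07.


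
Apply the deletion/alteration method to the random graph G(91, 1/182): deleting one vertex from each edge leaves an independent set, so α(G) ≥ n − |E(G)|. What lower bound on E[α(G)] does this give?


E[|E(G)|] = C(91, 2)·p = 4095 · (1/182) = 45/2.
E[α(G)] ≥ n − E[|E(G)|] = 91 − 45/2 = 137/2.
Numerically: ≈ 68.50000.
(This is only a lower bound; the true E[α(G)] may be larger.)

E[α(G)] ≥ 137/2 ≈ 68.50000.


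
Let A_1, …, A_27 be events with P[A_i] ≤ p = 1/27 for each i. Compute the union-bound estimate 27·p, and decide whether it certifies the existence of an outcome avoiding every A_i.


Union bound: P[∪_{i=1}^{27} A_i] ≤ Σ_i P[A_i] ≤ 27·p = 27·(1/27) = 1.
Numerically: 1 ≈ 1.0000000.
Is 1 < 1? NO.
Since the bound 1 is ≥ 1, the union bound is uninformative here; it does NOT by itself certify existence.

27·p = 1 ≈ 1.0000000; existence NOT certified by the union bound.


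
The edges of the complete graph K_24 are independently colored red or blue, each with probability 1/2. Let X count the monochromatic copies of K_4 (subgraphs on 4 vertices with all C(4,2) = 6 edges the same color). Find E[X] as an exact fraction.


Let X = Σ_S X_S over the C(24, 4) = 10626 subsets S of size 4, where X_S = 1 if the K_4 on S is monochromatic.
For a fixed S, the K_4 on S has C(4, 2) = 6 edges. P[all 6 edges red] = (1/2)^6, and likewise for blue, so P[monochromatic] = 2·(1/2)^6 = 2^{1 − 6} = 1/32.
Summing: E[X] = C(24, 4) · 2^{1 − 6} = 10626 · 1/32 = 5313/16.
Numerically: E[X] ≈ 332.062.

E[X] = C(24,4)·2^(1−C(4,2)) = 5313/16 ≈ 332.062.


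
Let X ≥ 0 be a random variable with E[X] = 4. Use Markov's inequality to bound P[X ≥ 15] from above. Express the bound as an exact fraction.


μ = E[X] = 4, a = 15.
Markov: P[X ≥ 15] ≤ μ/a = (4)/15 = 4/15.
Numerically: ≈ 0.266667.
(Since a = 15 > μ = 4.000000, the bound 4/15 is < 1 and informative.)

P[X ≥ 15] ≤ 4/15 ≈ 0.266667.


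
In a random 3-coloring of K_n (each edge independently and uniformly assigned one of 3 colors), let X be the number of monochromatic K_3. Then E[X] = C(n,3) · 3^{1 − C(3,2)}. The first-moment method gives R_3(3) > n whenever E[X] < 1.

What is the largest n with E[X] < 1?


We need C(n, 3) · 3^{1 − 3} < 1, i.e. C(n, 3) < 3^{3 − 1} = 9.
Check values of n near the boundary:
  n = 3: C(3, 3) = 1; 1 < 9? YES
  n = 4: C(4, 3) = 4; 4 < 9? YES
  n = 5: C(5, 3) = 10; 10 < 9? NO
  n = 6: C(6, 3) = 20; 20 < 9? NO
The largest n with C(n, 3) < 9 is n = 4 (where E[X] = 4/9 ≈ 0.44444). Hence R_3(3) > 4, i.e. R_3(3) ≥ 5.

Largest n = 4; hence R_3(3) > 4.


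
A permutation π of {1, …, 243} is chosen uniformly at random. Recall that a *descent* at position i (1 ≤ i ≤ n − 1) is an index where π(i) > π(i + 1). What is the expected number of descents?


Write X = Σ X_I over i = 1, …, 242, with X_I the indicator of one descent.
There are 242 indicators.
For each fixed i, the pair (π(i), π(i+1)) is a uniformly random ordered pair of distinct values from {1, …, 243}; by symmetry P[π(i) > π(i+1)] = 1/2.
By linearity: E[X] = 242 · (1/2) = (243 − 1) · (1/2) = 121 ≈ 121.0000.

E[X] = 121 = 121.0000.


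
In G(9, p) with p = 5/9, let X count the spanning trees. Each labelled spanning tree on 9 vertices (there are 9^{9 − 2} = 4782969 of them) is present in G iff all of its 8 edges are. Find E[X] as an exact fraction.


K_9 has 9^{9 − 2} = 4782969 labelled spanning trees.
For each such spanning tree H, let X_H = 1 if all 8 edges of H are present in G. Then P[X_H = 1] = p^{8} = (5/9)^{8} = 390625/43046721.
By linearity of expectation: E[X] = Σ_H E[X_H] = 4782969 · p^{8} = 4782969 · 390625/43046721 = 390625/9.
Numerically: E[X] ≈ 4.34e+04.

E[X] = 4782969 · (5/9)^{8} = 390625/9 ≈ 4.34e+04.


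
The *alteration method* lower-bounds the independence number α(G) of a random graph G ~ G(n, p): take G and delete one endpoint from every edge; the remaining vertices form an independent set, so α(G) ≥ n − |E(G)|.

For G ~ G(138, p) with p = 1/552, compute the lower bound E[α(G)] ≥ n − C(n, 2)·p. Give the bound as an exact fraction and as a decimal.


E[|E(G)|] = C(138, 2)·p = 9453 · (1/552) = 137/8.
E[α(G)] ≥ n − E[|E(G)|] = 138 − 137/8 = 967/8.
Numerically: ≈ 120.875.
(This is only a lower bound; the true E[α(G)] may be larger.)

E[α(G)] ≥ 967/8 ≈ 120.875.


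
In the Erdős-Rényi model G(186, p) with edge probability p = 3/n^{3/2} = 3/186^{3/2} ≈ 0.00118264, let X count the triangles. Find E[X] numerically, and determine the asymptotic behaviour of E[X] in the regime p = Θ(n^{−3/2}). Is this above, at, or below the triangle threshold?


Number of potential triangles: C(186, 3) = 1055240.
Each occurs with probability p³ ≈ (0.00118264)³ ≈ 1.65407621e-09.
By linearity: E[X] = C(186, 3)·p³ ≈ 1055240 · 1.65407621e-09 ≈ 0.001745.
Since α = 3/2 > 1, p = c/n^{3/2} = o(1/n) is below the triangle threshold p ~ 1/n. Asymptotically E[X] ~ (c³/6)·n^{3(1−α)} = (3³/6)·n^{-1.5} → 0, so by Markov's inequality G has no triangles w.h.p.

E[X] ≈ 0.001745; in regime p = Θ(1/n^{3/2}) E[X] tends to 0 (below the triangle threshold p ~ 1/n).
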